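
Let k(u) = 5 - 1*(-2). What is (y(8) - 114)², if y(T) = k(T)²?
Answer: 4225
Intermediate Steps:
k(u) = 7 (k(u) = 5 + 2 = 7)
y(T) = 49 (y(T) = 7² = 49)
(y(8) - 114)² = (49 - 114)² = (-65)² = 4225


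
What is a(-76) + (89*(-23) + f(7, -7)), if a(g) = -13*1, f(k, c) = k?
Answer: -2053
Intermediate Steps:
a(g) = -13
a(-76) + (89*(-23) + f(7, -7)) = -13 + (89*(-23) + 7) = -13 + (-2047 + 7) = -13 - 2040 = -2053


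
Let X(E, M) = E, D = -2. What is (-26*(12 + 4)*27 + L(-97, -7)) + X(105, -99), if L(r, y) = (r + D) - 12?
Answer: -11238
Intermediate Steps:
L(r, y) = -14 + r (L(r, y) = (r - 2) - 12 = (-2 + r) - 12 = -14 + r)
(-26*(12 + 4)*27 + L(-97, -7)) + X(105, -99) = (-26*(12 + 4)*27 + (-14 - 97)) + 105 = (-26*16*27 - 111) + 105 = (-416*27 - 111) + 105 = (-11232 - 111) + 105 = -11343 + 105 = -11238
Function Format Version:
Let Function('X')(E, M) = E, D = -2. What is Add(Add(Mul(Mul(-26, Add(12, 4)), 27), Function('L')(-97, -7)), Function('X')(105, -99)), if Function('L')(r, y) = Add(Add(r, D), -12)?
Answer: -11238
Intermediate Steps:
Function('L')(r, y) = Add(-14, r) (Function('L')(r, y) = Add(Add(r, -2), -12) = Add(Add(-2, r), -12) = Add(-14, r))
Add(Add(Mul(Mul(-26, Add(12, 4)), 27), Function('L')(-97, -7)), Function('X')(105, -99)) = Add(Add(Mul(Mul(-26, Add(12, 4)), 27), Add(-14, -97)), 105) = Add(Add(Mul(Mul(-26, 16), 27), -111), 105) = Add(Add(Mul(-416, 27), -111), 105) = Add(Add(-11232, -111), 105) = Add(-11343, 105) = -11238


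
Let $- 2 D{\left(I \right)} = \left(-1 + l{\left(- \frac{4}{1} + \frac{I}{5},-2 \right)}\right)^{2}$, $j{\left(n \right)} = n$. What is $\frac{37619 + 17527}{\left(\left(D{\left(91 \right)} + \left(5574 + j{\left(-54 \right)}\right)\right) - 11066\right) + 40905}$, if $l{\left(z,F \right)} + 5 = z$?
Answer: $\frac{2757300}{1766269} \approx 1.5611$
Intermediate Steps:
$l{\left(z,F \right)} = -5 + z$
$D{\left(I \right)} = - \frac{\left(-10 + \frac{I}{5}\right)^{2}}{2}$ ($D{\left(I \right)} = - \frac{\left(-1 + \left(-5 + \left(- \frac{4}{1} + \frac{I}{5}\right)\right)\right)^{2}}{2} = - \frac{\left(-1 + \left(-5 + \left(\left(-4\right) 1 + I \frac{1}{5}\right)\right)\right)^{2}}{2} = - \frac{\left(-1 + \left(-5 + \left(-4 + \frac{I}{5}\right)\right)\right)^{2}}{2} = - \frac{\left(-1 + \left(-9 + \frac{I}{5}\right)\right)^{2}}{2} = - \frac{\left(-10 + \frac{I}{5}\right)^{2}}{2}$)
$\frac{37619 + 17527}{\left(\left(D{\left(91 \right)} + \left(5574 + j{\left(-54 \right)}\right)\right) - 11066\right) + 40905} = \frac{37619 + 17527}{\left(\left(- \frac{\left(-50 + 91\right)^{2}}{50} + \left(5574 - 54\right)\right) - 11066\right) + 40905} = \frac{55146}{\left(\left(- \frac{41^{2}}{50} + 5520\right) - 11066\right) + 40905} = \frac{55146}{\left(\left(\left(- \frac{1}{50}\right) 1681 + 5520\right) - 11066\right) + 40905} = \frac{55146}{\left(\left(- \frac{1681}{50} + 5520\right) - 11066\right) + 40905} = \frac{55146}{\left(\frac{274319}{50} - 11066\right) + 40905} = \frac{55146}{- \frac{278981}{50} + 40905} = \frac{55146}{\frac{1766269}{50}} = 55146 \cdot \frac{50}{1766269} = \frac{2757300}{1766269}$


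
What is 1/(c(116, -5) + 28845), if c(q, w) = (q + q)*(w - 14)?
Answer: 1/24437 ≈ 4.0922e-5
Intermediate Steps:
c(q, w) = 2*q*(-14 + w) (c(q, w) = (2*q)*(-14 + w) = 2*q*(-14 + w))
1/(c(116, -5) + 28845) = 1/(2*116*(-14 - 5) + 28845) = 1/(2*116*(-19) + 28845) = 1/(-4408 + 28845) = 1/24437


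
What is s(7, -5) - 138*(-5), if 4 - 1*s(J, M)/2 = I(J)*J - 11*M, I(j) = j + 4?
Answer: 434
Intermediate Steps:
I(j) = 4 + j
s(J, M) = 8 + 22*M - 2*J*(4 + J) (s(J, M) = 8 - 2*((4 + J)*J - 11*M) = 8 - 2*(J*(4 + J) - 11*M) = 8 - 2*(-11*M + J*(4 + J)) = 8 + (22*M - 2*J*(4 + J)) = 8 + 22*M - 2*J*(4 + J))
s(7, -5) - 138*(-5) = (8 + 22*(-5) - 2*7*(4 + 7)) - 138*(-5) = (8 - 110 - 2*7*11) + 690 = (8 - 110 - 154) + 690 = -256 + 690 = 434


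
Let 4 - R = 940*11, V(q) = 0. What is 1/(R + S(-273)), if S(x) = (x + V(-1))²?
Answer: 1/64193 ≈ 1.5578e-5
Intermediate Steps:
R = -10336 (R = 4 - 940*11 = 4 - 1*10340 = 4 - 10340 = -10336)
S(x) = x² (S(x) = (x + 0)² = x²)
1/(R + S(-273)) = 1/(-10336 + (-273)²) = 1/(-10336 + 74529) = 1/64193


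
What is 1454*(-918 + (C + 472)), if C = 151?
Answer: -428930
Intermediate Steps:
1454*(-918 + (C + 472)) = 1454*(-918 + (151 + 472)) = 1454*(-918 + 623) = 1454*(-295) = -428930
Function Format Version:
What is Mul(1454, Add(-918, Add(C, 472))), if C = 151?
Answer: -428930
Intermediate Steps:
Mul(1454, Add(-918, Add(C, 472))) = Mul(1454, Add(-918, Add(151, 472))) = Mul(1454, Add(-918, 623)) = Mul(1454, -295) = -428930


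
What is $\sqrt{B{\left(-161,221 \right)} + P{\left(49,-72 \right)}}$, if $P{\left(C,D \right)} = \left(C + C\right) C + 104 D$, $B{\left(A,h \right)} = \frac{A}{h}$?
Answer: $\frac{i \sqrt{131222507}}{221} \approx 51.834 i$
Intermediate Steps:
$B{\left(A,h \right)} = \frac{A}{h}$
$P{\left(C,D \right)} = 2 C^{2} + 104 D$ ($P{\left(C,D \right)} = 2 C C + 104 D = 2 C^{2} + 104 D$)
$\sqrt{B{\left(-161,221 \right)} + P{\left(49,-72 \right)}} = \sqrt{- \frac{161}{221} + \left(2 \cdot 49^{2} + 104 \left(-72\right)\right)} = \sqrt{\left(-161\right) \frac{1}{221} + \left(2 \cdot 2401 - 7488\right)} = \sqrt{- \frac{161}{221} + \left(4802 - 7488\right)} = \sqrt{- \frac{161}{221} - 2686} = \sqrt{- \frac{593767}{221}} = \frac{i \sqrt{131222507}}{221}$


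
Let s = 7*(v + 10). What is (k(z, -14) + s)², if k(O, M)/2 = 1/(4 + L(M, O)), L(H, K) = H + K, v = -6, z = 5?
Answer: 19044/25 ≈ 761.76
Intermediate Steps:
s = 28 (s = 7*(-6 + 10) = 7*4 = 28)
k(O, M) = 2/(4 + M + O) (k(O, M) = 2/(4 + (M + O)) = 2/(4 + M + O))
(k(z, -14) + s)² = (2/(4 - 14 + 5) + 28)² = (2/(-5) + 28)² = (2*(-⅕) + 28)² = (-⅖ + 28)² = (138/5)² = 19044/25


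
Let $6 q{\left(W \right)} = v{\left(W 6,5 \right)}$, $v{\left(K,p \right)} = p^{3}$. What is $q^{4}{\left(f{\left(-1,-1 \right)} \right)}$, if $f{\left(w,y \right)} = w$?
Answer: $\frac{244140625}{1296} \approx 1.8838 \cdot 10^{5}$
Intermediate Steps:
$q{\left(W \right)} = \frac{125}{6}$ ($q{\left(W \right)} = \frac{5^{3}}{6} = \frac{1}{6} \cdot 125 = \frac{125}{6}$)
$q^{4}{\left(f{\left(-1,-1 \right)} \right)} = \left(\frac{125}{6}\right)^{4} = \frac{244140625}{1296}$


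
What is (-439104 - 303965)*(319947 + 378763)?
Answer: -519189740990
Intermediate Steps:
(-439104 - 303965)*(319947 + 378763) = -743069*698710 = -519189740990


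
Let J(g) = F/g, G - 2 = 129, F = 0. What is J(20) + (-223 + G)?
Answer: -92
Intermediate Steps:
G = 131 (G = 2 + 129 = 131)
J(g) = 0 (J(g) = 0/g = 0)
J(20) + (-223 + G) = 0 + (-223 + 131) = 0 - 92 = -92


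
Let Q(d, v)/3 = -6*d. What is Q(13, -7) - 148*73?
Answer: -11038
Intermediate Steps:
Q(d, v) = -18*d (Q(d, v) = 3*(-6*d) = -18*d)
Q(13, -7) - 148*73 = -18*13 - 148*73 = -234 - 10804 = -11038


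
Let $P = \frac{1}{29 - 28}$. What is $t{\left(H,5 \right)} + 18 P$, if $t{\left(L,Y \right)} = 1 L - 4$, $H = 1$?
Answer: $15$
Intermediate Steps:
$P = 1$ ($P = 1^{-1} = 1$)
$t{\left(L,Y \right)} = -4 + L$ ($t{\left(L,Y \right)} = L - 4 = -4 + L$)
$t{\left(H,5 \right)} + 18 P = \left(-4 + 1\right) + 18 \cdot 1 = -3 + 18 = 15$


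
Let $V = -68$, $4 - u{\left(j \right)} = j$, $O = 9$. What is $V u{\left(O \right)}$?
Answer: $340$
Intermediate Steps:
$u{\left(j \right)} = 4 - j$
$V u{\left(O \right)} = - 68 \left(4 - 9\right) = \left(-68\right) \left(-5\right) = 340$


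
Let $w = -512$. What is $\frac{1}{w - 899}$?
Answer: $- \frac{1}{1411} \approx -0.00070872$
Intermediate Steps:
$\frac{1}{w - 899} = \frac{1}{-512 - 899} = \frac{1}{-1411} = - \frac{1}{1411}$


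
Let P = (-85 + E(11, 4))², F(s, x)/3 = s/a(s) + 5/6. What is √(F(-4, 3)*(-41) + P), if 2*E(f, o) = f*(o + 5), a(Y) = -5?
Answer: √105935/10 ≈ 32.548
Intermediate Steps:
E(f, o) = f*(5 + o)/2 (E(f, o) = (f*(o + 5))/2 = (f*(5 + o))/2 = f*(5 + o)/2)
F(s, x) = 5/2 - 3*s/5 (F(s, x) = 3*(s/(-5) + 5/6) = 3*(s*(-⅕) + 5*(⅙)) = 3*(-s/5 + ⅚) = 3*(⅚ - s/5) = 5/2 - 3*s/5)
P = 5041/4 (P = (-85 + (½)*11*(5 + 4))² = (-85 + (½)*11*9)² = (-85 + 99/2)² = (-71/2)² = 5041/4 ≈ 1260.3)
√(F(-4, 3)*(-41) + P) = √((5/2 - ⅗*(-4))*(-41) + 5041/4) = √((5/2 + 12/5)*(-41) + 5041/4) = √((49/10)*(-41) + 5041/4) = √(-2009/10 + 5041/4) = √(21187/20) = √105935/10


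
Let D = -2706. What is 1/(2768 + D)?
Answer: 1/62 ≈ 0.016129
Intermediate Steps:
1/(2768 + D) = 1/(2768 - 2706) = 1/62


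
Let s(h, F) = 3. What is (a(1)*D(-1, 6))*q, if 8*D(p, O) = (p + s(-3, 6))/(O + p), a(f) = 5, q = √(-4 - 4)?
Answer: I*√2/2 ≈ 0.70711*I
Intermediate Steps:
q = 2*I*√2 (q = √(-8) = 2*I*√2 ≈ 2.8284*I)
D(p, O) = (3 + p)/(8*(O + p)) (D(p, O) = ((p + 3)/(O + p))/8 = ((3 + p)/(O + p))/8 = (3 + p)/(8*(O + p)))
(a(1)*D(-1, 6))*q = (5*((3 - 1)/(8*(6 - 1))))*(2*I*√2) = (5*((⅛)*2/5))*(2*I*√2) = (5*((⅛)*(⅕)*2))*(2*I*√2) = (5*(1/20))*(2*I*√2) = (2*I*√2)/4 = I*√2/2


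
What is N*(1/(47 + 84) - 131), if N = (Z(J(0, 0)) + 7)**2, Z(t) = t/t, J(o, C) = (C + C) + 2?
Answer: -1098240/131 ≈ -8383.5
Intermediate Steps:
J(o, C) = 2 + 2*C (J(o, C) = 2*C + 2 = 2 + 2*C)
Z(t) = 1
N = 64 (N = (1 + 7)**2 = 8**2 = 64)
N*(1/(47 + 84) - 131) = 64*(1/(47 + 84) - 131) = 64*(1/131 - 131) = 64*(-17160/131) = -1098240/131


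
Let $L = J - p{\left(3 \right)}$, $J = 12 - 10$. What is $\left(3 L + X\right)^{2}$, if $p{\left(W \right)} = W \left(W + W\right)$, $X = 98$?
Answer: $2500$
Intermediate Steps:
$J = 2$
$p{\left(W \right)} = 2 W^{2}$ ($p{\left(W \right)} = W 2 W = 2 W^{2}$)
$L = -16$ ($L = 2 - 2 \cdot 3^{2} = 2 - 2 \cdot 9 = 2 - 18 = -16$)
$\left(3 L + X\right)^{2} = \left(3 \left(-16\right) + 98\right)^{2} = \left(-48 + 98\right)^{2} = 50^{2} = 2500$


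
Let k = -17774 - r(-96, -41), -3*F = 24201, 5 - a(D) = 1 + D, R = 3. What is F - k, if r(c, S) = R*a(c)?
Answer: 10007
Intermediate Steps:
a(D) = 4 - D (a(D) = 5 - (1 + D) = 5 + (-1 - D) = 4 - D)
r(c, S) = 12 - 3*c (r(c, S) = 3*(4 - c) = 12 - 3*c)
F = -8067 (F = -1/3*24201 = -8067)
k = -18074 (k = -17774 - (12 - 3*(-96)) = -17774 - (12 + 288) = -17774 - 1*300 = -17774 - 300 = -18074)
F - k = -8067 - 1*(-18074) = -8067 + 18074 = 10007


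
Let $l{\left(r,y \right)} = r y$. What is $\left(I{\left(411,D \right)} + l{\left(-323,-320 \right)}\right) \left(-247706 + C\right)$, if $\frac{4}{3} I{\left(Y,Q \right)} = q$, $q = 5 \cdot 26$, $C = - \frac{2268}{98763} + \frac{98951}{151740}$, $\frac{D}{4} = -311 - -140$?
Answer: $- \frac{7315305247283992121}{285453288} \approx -2.5627 \cdot 10^{10}$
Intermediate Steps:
$D = -684$ ($D = 4 \left(-311 - -140\right) = 4 \left(-311 + 140\right) = 4 \left(-171\right) = -684$)
$C = \frac{448978633}{713633220}$ ($C = \left(-2268\right) \frac{1}{98763} + 98951 \cdot \frac{1}{151740} = - \frac{108}{4703} + \frac{98951}{151740} = \frac{448978633}{713633220} \approx 0.62914$)
$q = 130$
$I{\left(Y,Q \right)} = \frac{195}{2}$ ($I{\left(Y,Q \right)} = \frac{3}{4} \cdot 130 = \frac{195}{2}$)
$\left(I{\left(411,D \right)} + l{\left(-323,-320 \right)}\right) \left(-247706 + C\right) = \left(\frac{195}{2} - -103360\right) \left(-247706 + \frac{448978633}{713633220}\right) = \left(\frac{195}{2} + 103360\right) \left(- \frac{176770781414687}{713633220}\right) = \frac{206915}{2} \left(- \frac{176770781414687}{713633220}\right) = - \frac{7315305247283992121}{285453288}$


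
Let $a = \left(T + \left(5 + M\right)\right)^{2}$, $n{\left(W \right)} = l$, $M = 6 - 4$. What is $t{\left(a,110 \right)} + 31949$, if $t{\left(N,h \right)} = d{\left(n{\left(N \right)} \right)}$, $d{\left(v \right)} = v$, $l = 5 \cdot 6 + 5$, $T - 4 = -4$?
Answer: $31984$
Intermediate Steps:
$M = 2$
$T = 0$ ($T = 4 - 4 = 0$)
$l = 35$ ($l = 30 + 5 = 35$)
$n{\left(W \right)} = 35$
$a = 49$ ($a = \left(0 + \left(5 + 2\right)\right)^{2} = \left(0 + 7\right)^{2} = 7^{2} = 49$)
$t{\left(N,h \right)} = 35$
$t{\left(a,110 \right)} + 31949 = 35 + 31949 = 31984$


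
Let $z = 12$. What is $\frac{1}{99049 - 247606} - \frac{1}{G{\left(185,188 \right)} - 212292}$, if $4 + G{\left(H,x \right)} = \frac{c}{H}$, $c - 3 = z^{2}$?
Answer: $- \frac{11791568}{5834518683441} \approx -2.021 \cdot 10^{-6}$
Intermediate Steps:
$c = 147$ ($c = 3 + 12^{2} = 3 + 144 = 147$)
$G{\left(H,x \right)} = -4 + \frac{147}{H}$
$\frac{1}{99049 - 247606} - \frac{1}{G{\left(185,188 \right)} - 212292} = \frac{1}{99049 - 247606} - \frac{1}{\left(-4 + \frac{147}{185}\right) - 212292} = \frac{1}{-148557} - \frac{1}{\left(-4 + 147 \cdot \frac{1}{185}\right) - 212292} = - \frac{1}{148557} - \frac{1}{\left(-4 + \frac{147}{185}\right) - 212292} = - \frac{1}{148557} - \frac{1}{- \frac{593}{185} - 212292} = - \frac{1}{148557} - \frac{1}{- \frac{39274613}{185}} = - \frac{1}{148557} - - \frac{185}{39274613} = - \frac{1}{148557} + \frac{185}{39274613} = - \frac{11791568}{5834518683441}$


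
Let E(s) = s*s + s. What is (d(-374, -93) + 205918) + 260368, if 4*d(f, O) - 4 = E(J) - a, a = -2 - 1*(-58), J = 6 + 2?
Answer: 466291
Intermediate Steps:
J = 8
a = 56 (a = -2 + 58 = 56)
E(s) = s + s² (E(s) = s² + s = s + s²)
d(f, O) = 5 (d(f, O) = 1 + (8*(1 + 8) - 1*56)/4 = 1 + (8*9 - 56)/4 = 1 + (72 - 56)/4 = 1 + (¼)*16 = 1 + 4 = 5)
(d(-374, -93) + 205918) + 260368 = (5 + 205918) + 260368 = 205923 + 260368 = 466291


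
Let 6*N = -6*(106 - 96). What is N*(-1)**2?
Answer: -10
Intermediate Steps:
N = -10 (N = (-6*(106 - 96))/6 = (-6*10)/6 = (1/6)*(-60) = -10)
N*(-1)**2 = -10*(-1)**2 = -10*1 = -10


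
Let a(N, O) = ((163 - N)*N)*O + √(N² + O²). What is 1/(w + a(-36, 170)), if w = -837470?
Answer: -1027675/2112231796152 - √7549/2112231796152 ≈ -4.8658e-7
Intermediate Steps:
a(N, O) = √(N² + O²) + N*O*(163 - N) (a(N, O) = (N*(163 - N))*O + √(N² + O²) = N*O*(163 - N) + √(N² + O²) = √(N² + O²) + N*O*(163 - N))
1/(w + a(-36, 170)) = 1/(-837470 + (√((-36)² + 170²) - 1*170*(-36)² + 163*(-36)*170)) = 1/(-837470 + (√(1296 + 28900) - 1*170*1296 - 997560)) = 1/(-837470 + (√30196 - 220320 - 997560)) = 1/(-837470 + (2*√7549 - 220320 - 997560)) = 1/(-837470 + (-1217880 + 2*√7549)) = 1/(-2055350 + 2*√7549)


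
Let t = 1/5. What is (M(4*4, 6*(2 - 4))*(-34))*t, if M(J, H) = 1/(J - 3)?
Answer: -34/65 ≈ -0.52308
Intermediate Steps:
M(J, H) = 1/(-3 + J)
t = ⅕ ≈ 0.20000
(M(4*4, 6*(2 - 4))*(-34))*t = (-34/(-3 + 4*4))*(⅕) = (-34/(-3 + 16))*(⅕) = (-34/13)*(⅕) = ((1/13)*(-34))*(⅕) = -34/13*⅕ = -34/65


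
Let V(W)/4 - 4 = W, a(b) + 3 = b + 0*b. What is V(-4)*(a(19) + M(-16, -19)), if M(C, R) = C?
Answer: 0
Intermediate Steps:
a(b) = -3 + b (a(b) = -3 + (b + 0*b) = -3 + (b + 0) = -3 + b)
V(W) = 16 + 4*W
V(-4)*(a(19) + M(-16, -19)) = (16 + 4*(-4))*((-3 + 19) - 16) = (16 - 16)*(16 - 16) = 0*0 = 0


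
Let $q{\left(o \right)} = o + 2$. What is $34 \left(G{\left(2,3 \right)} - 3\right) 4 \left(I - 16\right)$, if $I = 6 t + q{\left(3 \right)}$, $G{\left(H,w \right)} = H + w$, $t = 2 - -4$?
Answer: $6800$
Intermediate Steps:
$q{\left(o \right)} = 2 + o$
$t = 6$ ($t = 2 + 4 = 6$)
$I = 41$ ($I = 6 \cdot 6 + \left(2 + 3\right) = 36 + 5 = 41$)
$34 \left(G{\left(2,3 \right)} - 3\right) 4 \left(I - 16\right) = 34 \left(\left(2 + 3\right) - 3\right) 4 \left(41 - 16\right) = 34 \left(5 - 3\right) 4 \cdot 25 = 34 \cdot 2 \cdot 4 \cdot 25 = 34 \cdot 8 \cdot 25 = 272 \cdot 25 = 6800$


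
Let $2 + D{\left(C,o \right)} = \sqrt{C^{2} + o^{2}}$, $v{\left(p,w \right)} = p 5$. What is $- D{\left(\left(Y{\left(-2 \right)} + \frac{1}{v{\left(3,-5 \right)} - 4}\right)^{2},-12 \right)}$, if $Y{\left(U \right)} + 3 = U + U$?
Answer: $2 - \frac{4 \sqrt{2216905}}{121} \approx -47.221$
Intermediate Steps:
$v{\left(p,w \right)} = 5 p$
$Y{\left(U \right)} = -3 + 2 U$ ($Y{\left(U \right)} = -3 + \left(U + U\right) = -3 + 2 U$)
$D{\left(C,o \right)} = -2 + \sqrt{C^{2} + o^{2}}$
$- D{\left(\left(Y{\left(-2 \right)} + \frac{1}{v{\left(3,-5 \right)} - 4}\right)^{2},-12 \right)} = - (-2 + \sqrt{\left(\left(\left(-3 + 2 \left(-2\right)\right) + \frac{1}{5 \cdot 3 - 4}\right)^{2}\right)^{2} + \left(-12\right)^{2}}) = - (-2 + \sqrt{\left(\left(\left(-3 - 4\right) + \frac{1}{15 - 4}\right)^{2}\right)^{2} + 144}) = - (-2 + \sqrt{\left(\left(-7 + \frac{1}{11}\right)^{2}\right)^{2} + 144}) = - (-2 + \sqrt{\left(\left(- \frac{76}{11}\right)^{2}\right)^{2} + 144}) = - (-2 + \sqrt{\left(\frac{5776}{121}\right)^{2} + 144}) = - (-2 + \sqrt{\frac{33362176}{14641} + 144}) = - (-2 + \sqrt{\frac{35470480}{14641}}) = - (-2 + \frac{4 \sqrt{2216905}}{121}) = 2 - \frac{4 \sqrt{2216905}}{121}$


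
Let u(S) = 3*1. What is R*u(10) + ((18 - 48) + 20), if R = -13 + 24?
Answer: 23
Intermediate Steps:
u(S) = 3
R = 11
R*u(10) + ((18 - 48) + 20) = 11*3 + ((18 - 48) + 20) = 33 + (-30 + 20) = 33 - 10 = 23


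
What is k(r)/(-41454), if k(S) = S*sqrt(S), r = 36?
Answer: -12/2303 ≈ -0.0052106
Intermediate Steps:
k(S) = S**(3/2)
k(r)/(-41454) = 36**(3/2)/(-41454) = 216*(-1/41454) = -12/2303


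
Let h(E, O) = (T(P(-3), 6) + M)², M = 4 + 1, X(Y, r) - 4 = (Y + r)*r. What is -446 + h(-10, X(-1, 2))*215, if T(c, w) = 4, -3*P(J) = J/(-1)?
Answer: 16969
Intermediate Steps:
P(J) = J/3 (P(J) = -J/(3*(-1)) = -J*(-1)/3 = -(-1)*J/3 = J/3)
X(Y, r) = 4 + r*(Y + r) (X(Y, r) = 4 + (Y + r)*r = 4 + r*(Y + r))
M = 5
h(E, O) = 81 (h(E, O) = (4 + 5)² = 9² = 81)
-446 + h(-10, X(-1, 2))*215 = -446 + 81*215 = -446 + 17415 = 16969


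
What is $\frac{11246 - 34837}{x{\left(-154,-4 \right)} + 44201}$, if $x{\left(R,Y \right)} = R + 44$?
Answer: $- \frac{23591}{44091} \approx -0.53505$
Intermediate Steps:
$x{\left(R,Y \right)} = 44 + R$
$\frac{11246 - 34837}{x{\left(-154,-4 \right)} + 44201} = \frac{11246 - 34837}{\left(44 - 154\right) + 44201} = - \frac{23591}{-110 + 44201} = - \frac{23591}{44091}$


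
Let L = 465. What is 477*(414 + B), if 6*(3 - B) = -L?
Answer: 471753/2 ≈ 2.3588e+5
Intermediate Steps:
B = 161/2 (B = 3 - (-1)*465/6 = 3 - ⅙*(-465) = 3 + 155/2 = 161/2 ≈ 80.500)
477*(414 + B) = 477*(414 + 161/2) = 477*(989/2) = 471753/2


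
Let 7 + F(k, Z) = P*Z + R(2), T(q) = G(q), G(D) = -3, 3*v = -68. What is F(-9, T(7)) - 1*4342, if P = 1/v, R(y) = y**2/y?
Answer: -295587/68 ≈ -4346.9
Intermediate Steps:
v = -68/3 (v = (1/3)*(-68) = -68/3 ≈ -22.667)
R(y) = y
T(q) = -3
P = -3/68 (P = 1/(-68/3) = -3/68 ≈ -0.044118)
F(k, Z) = -5 - 3*Z/68 (F(k, Z) = -7 + (-3*Z/68 + 2) = -7 + (2 - 3*Z/68) = -5 - 3*Z/68)
F(-9, T(7)) - 1*4342 = (-5 - 3/68*(-3)) - 1*4342 = (-5 + 9/68) - 4342 = -331/68 - 4342 = -295587/68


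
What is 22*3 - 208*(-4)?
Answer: 898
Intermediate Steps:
22*3 - 208*(-4) = 66 - 52*(-16) = 66 + 832 = 898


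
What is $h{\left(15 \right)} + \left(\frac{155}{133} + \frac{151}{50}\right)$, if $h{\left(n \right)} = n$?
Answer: $\frac{127583}{6650} \approx 19.185$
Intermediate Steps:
$h{\left(15 \right)} + \left(\frac{155}{133} + \frac{151}{50}\right) = 15 + \left(\frac{155}{133} + \frac{151}{50}\right) = 15 + \frac{27833}{6650} = \frac{127583}{6650}$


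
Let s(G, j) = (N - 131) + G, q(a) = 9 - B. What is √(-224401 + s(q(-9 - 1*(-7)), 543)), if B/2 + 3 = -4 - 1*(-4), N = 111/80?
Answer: I*√89806245/20 ≈ 473.83*I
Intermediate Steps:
N = 111/80 (N = 111*(1/80) = 111/80 ≈ 1.3875)
B = -6 (B = -6 + 2*(-4 - 1*(-4)) = -6 + 2*(-4 + 4) = -6 + 2*0 = -6 + 0 = -6)
q(a) = 15 (q(a) = 9 - 1*(-6) = 9 + 6 = 15)
s(G, j) = -10369/80 + G (s(G, j) = (111/80 - 131) + G = -10369/80 + G)
√(-224401 + s(q(-9 - 1*(-7)), 543)) = √(-224401 + (-10369/80 + 15)) = √(-224401 - 9169/80) = √(-17961249/80) = I*√89806245/20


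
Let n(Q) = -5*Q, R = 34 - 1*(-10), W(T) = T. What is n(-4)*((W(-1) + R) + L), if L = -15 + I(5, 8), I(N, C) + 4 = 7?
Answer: 620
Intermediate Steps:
I(N, C) = 3 (I(N, C) = -4 + 7 = 3)
R = 44 (R = 34 + 10 = 44)
L = -12 (L = -15 + 3 = -12)
n(-4)*((W(-1) + R) + L) = (-5*(-4))*((-1 + 44) - 12) = 20*(43 - 12) = 20*31 = 620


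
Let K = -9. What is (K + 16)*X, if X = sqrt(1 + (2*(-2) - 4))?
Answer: 7*I*sqrt(7) ≈ 18.52*I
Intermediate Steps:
X = I*sqrt(7) (X = sqrt(1 + (-4 - 4)) = sqrt(1 - 8) = sqrt(-7) = I*sqrt(7) ≈ 2.6458*I)
(K + 16)*X = (-9 + 16)*(I*sqrt(7)) = 7*(I*sqrt(7)) = 7*I*sqrt(7)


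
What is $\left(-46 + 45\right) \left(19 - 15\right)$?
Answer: $-4$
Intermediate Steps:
$\left(-46 + 45\right) \left(19 - 15\right) = \left(-1\right) 4 = -4$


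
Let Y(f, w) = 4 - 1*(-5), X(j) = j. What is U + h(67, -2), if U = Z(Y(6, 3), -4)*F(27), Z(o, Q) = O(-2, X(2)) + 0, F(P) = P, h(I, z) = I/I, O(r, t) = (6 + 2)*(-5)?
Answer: -1079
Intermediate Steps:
O(r, t) = -40 (O(r, t) = 8*(-5) = -40)
h(I, z) = 1
Y(f, w) = 9 (Y(f, w) = 4 + 5 = 9)
Z(o, Q) = -40 (Z(o, Q) = -40 + 0 = -40)
U = -1080 (U = -40*27 = -1080)
U + h(67, -2) = -1080 + 1 = -1079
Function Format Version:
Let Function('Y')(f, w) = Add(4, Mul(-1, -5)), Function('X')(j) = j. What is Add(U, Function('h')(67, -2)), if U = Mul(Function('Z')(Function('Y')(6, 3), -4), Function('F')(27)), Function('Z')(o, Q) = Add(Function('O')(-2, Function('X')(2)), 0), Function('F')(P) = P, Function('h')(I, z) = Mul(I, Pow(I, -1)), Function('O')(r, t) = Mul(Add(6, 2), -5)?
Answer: -1079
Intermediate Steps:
Function('O')(r, t) = -40 (Function('O')(r, t) = Mul(8, -5) = -40)
Function('h')(I, z) = 1
Function('Y')(f, w) = 9 (Function('Y')(f, w) = Add(4, 5) = 9)
Function('Z')(o, Q) = -40 (Function('Z')(o, Q) = Add(-40, 0) = -40)
U = -1080 (U = Mul(-40, 27) = -1080)
Add(U, Function('h')(67, -2)) = Add(-1080, 1) = -1079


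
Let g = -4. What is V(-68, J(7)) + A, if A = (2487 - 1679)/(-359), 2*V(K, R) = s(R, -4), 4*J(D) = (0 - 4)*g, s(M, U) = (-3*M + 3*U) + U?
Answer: -5834/359 ≈ -16.251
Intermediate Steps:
s(M, U) = -3*M + 4*U
J(D) = 4 (J(D) = ((0 - 4)*(-4))/4 = (-4*(-4))/4 = (¼)*16 = 4)
V(K, R) = -8 - 3*R/2 (V(K, R) = (-3*R + 4*(-4))/2 = (-3*R - 16)/2 = (-16 - 3*R)/2 = -8 - 3*R/2)
A = -808/359 (A = 808*(-1/359) = -808/359 ≈ -2.2507)
V(-68, J(7)) + A = (-8 - 3/2*4) - 808/359 = (-8 - 6) - 808/359 = -14 - 808/359 = -5834/359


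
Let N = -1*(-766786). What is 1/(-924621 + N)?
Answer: -1/157835 ≈ -6.3357e-6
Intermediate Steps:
N = 766786
1/(-924621 + N) = 1/(-924621 + 766786) = 1/(-157835) = -1/157835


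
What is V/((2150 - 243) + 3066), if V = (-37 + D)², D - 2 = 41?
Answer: 36/4973 ≈ 0.0072391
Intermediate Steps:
D = 43 (D = 2 + 41 = 43)
V = 36 (V = (-37 + 43)² = 6² = 36)
V/((2150 - 243) + 3066) = 36/((2150 - 243) + 3066) = 36/(1907 + 3066) = 36/4973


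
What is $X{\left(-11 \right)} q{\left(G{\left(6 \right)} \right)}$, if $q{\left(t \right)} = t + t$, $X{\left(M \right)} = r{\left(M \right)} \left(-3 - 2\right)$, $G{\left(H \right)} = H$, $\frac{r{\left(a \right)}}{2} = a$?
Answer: $1320$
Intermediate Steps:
$r{\left(a \right)} = 2 a$
$X{\left(M \right)} = - 10 M$ ($X{\left(M \right)} = 2 M \left(-3 - 2\right) = 2 M \left(-5\right) = - 10 M$)
$q{\left(t \right)} = 2 t$
$X{\left(-11 \right)} q{\left(G{\left(6 \right)} \right)} = \left(-10\right) \left(-11\right) 2 \cdot 6 = 110 \cdot 12 = 1320$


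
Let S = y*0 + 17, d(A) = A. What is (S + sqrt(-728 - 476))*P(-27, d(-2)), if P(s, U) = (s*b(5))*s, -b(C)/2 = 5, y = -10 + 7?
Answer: -123930 - 14580*I*sqrt(301) ≈ -1.2393e+5 - 2.5295e+5*I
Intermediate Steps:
y = -3
b(C) = -10 (b(C) = -2*5 = -10)
S = 17 (S = -3*0 + 17 = 0 + 17 = 17)
P(s, U) = -10*s**2 (P(s, U) = (s*(-10))*s = (-10*s)*s = -10*s**2)
(S + sqrt(-728 - 476))*P(-27, d(-2)) = (17 + sqrt(-728 - 476))*(-10*(-27)**2) = (17 + sqrt(-1204))*(-10*729) = (17 + 2*I*sqrt(301))*(-7290) = -123930 - 14580*I*sqrt(301)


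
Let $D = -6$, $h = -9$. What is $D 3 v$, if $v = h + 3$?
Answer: $108$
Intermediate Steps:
$v = -6$ ($v = -9 + 3 = -6$)
$D 3 v = \left(-6\right) 3 \left(-6\right) = \left(-18\right) \left(-6\right) = 108$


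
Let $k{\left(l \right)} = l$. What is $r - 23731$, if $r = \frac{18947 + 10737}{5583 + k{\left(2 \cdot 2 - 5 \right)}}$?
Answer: $- \frac{66218379}{2791} \approx -23726.0$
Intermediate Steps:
$r = \frac{14842}{2791}$ ($r = \frac{18947 + 10737}{5583 + \left(2 \cdot 2 - 5\right)} = \frac{29684}{5583 + \left(4 - 5\right)} = \frac{29684}{5583 - 1} = \frac{29684}{5582} = 29684 \cdot \frac{1}{5582} = \frac{14842}{2791} \approx 5.3178$)
$r - 23731 = \frac{14842}{2791} - 23731 = - \frac{66218379}{2791}$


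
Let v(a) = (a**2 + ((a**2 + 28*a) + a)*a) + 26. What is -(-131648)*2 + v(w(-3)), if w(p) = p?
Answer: 263565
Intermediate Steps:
v(a) = 26 + a**2 + a*(a**2 + 29*a) (v(a) = (a**2 + (a**2 + 29*a)*a) + 26 = (a**2 + a*(a**2 + 29*a)) + 26 = 26 + a**2 + a*(a**2 + 29*a))
-(-131648)*2 + v(w(-3)) = -(-131648)*2 + (26 + (-3)**3 + 30*(-3)**2) = -1496*(-176) + (26 - 27 + 30*9) = 263296 + (26 - 27 + 270) = 263296 + 269 = 263565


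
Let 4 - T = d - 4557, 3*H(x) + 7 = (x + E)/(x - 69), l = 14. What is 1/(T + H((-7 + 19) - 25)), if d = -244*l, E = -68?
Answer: 246/1961849 ≈ 0.00012539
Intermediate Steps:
H(x) = -7/3 + (-68 + x)/(3*(-69 + x)) (H(x) = -7/3 + ((x - 68)/(x - 69))/3 = -7/3 + ((-68 + x)/(-69 + x))/3 = -7/3 + (-68 + x)/(3*(-69 + x)))
d = -3416 (d = -244*14 = -3416)
T = 7977 (T = 4 - (-3416 - 4557) = 4 - 1*(-7973) = 4 + 7973 = 7977)
1/(T + H((-7 + 19) - 25)) = 1/(7977 + (415 - 6*((-7 + 19) - 25))/(3*(-69 + ((-7 + 19) - 25)))) = 1/(7977 + (415 - 6*(12 - 25))/(3*(-69 + (12 - 25)))) = 1/(7977 + (415 - 6*(-13))/(3*(-69 - 13))) = 1/(7977 + (⅓)*(415 + 78)/(-82)) = 1/(7977 + (⅓)*(-1/82)*493) = 1/(7977 - 493/246) = 1/(1961849/246) = 246/1961849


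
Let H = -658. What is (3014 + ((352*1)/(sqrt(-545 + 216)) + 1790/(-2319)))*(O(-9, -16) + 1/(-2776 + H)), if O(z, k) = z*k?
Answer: 1727685421810/3981723 - 87031120*I*sqrt(329)/564893 ≈ 4.339e+5 - 2794.5*I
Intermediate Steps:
O(z, k) = k*z
(3014 + ((352*1)/(sqrt(-545 + 216)) + 1790/(-2319)))*(O(-9, -16) + 1/(-2776 + H)) = (3014 + ((352*1)/(sqrt(-545 + 216)) + 1790/(-2319)))*(-16*(-9) + 1/(-2776 - 658)) = (3014 + (352/(sqrt(-329)) + 1790*(-1/2319)))*(144 + 1/(-3434)) = (3014 + (352/((I*sqrt(329))) - 1790/2319))*(144 - 1/3434) = (3014 + (352*(-I*sqrt(329)/329) - 1790/2319))*(494495/3434) = (3014 + (-352*I*sqrt(329)/329 - 1790/2319))*(494495/3434) = (3014 + (-1790/2319 - 352*I*sqrt(329)/329))*(494495/3434) = (6987676/2319 - 352*I*sqrt(329)/329)*(494495/3434) = 1727685421810/3981723 - 87031120*I*sqrt(329)/564893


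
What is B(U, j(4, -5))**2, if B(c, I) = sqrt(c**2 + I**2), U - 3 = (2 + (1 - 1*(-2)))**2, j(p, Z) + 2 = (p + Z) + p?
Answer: 785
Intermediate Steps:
j(p, Z) = -2 + Z + 2*p (j(p, Z) = -2 + ((p + Z) + p) = -2 + ((Z + p) + p) = -2 + (Z + 2*p) = -2 + Z + 2*p)
U = 28 (U = 3 + (2 + (1 - 1*(-2)))**2 = 3 + (2 + (1 + 2))**2 = 3 + (2 + 3)**2 = 3 + 5**2 = 3 + 25 = 28)
B(c, I) = sqrt(I**2 + c**2)
B(U, j(4, -5))**2 = (sqrt((-2 - 5 + 2*4)**2 + 28**2))**2 = (sqrt((-2 - 5 + 8)**2 + 784))**2 = (sqrt(1**2 + 784))**2 = (sqrt(1 + 784))**2 = (sqrt(785))**2 = 785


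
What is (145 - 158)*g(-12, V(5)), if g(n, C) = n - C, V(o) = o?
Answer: 221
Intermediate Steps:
(145 - 158)*g(-12, V(5)) = (145 - 158)*(-12 - 1*5) = -13*(-12 - 5) = -13*(-17) = 221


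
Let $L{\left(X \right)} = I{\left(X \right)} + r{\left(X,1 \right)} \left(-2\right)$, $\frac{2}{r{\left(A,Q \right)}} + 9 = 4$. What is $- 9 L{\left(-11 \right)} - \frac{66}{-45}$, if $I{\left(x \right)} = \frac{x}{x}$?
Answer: $- \frac{221}{15} \approx -14.733$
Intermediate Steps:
$r{\left(A,Q \right)} = - \frac{2}{5}$ ($r{\left(A,Q \right)} = \frac{2}{-9 + 4} = \frac{2}{-5} = 2 \left(- \frac{1}{5}\right) = - \frac{2}{5}$)
$I{\left(x \right)} = 1$
$L{\left(X \right)} = \frac{9}{5}$ ($L{\left(X \right)} = 1 - - \frac{4}{5} = 1 + \frac{4}{5} = \frac{9}{5}$)
$- 9 L{\left(-11 \right)} - \frac{66}{-45} = \left(-9\right) \frac{9}{5} - \frac{66}{-45} = - \frac{81}{5} - - \frac{22}{15} = - \frac{81}{5} + \frac{22}{15} = - \frac{221}{15}$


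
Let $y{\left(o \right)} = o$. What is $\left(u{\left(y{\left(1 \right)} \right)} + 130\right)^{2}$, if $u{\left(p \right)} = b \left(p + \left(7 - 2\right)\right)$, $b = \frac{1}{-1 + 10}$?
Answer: $\frac{153664}{9} \approx 17074.0$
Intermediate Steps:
$b = \frac{1}{9} \approx 0.11111$
$u{\left(p \right)} = \frac{5}{9} + \frac{p}{9}$ ($u{\left(p \right)} = \frac{p + \left(7 - 2\right)}{9} = \frac{p + 5}{9} = \frac{5 + p}{9} = \frac{5}{9} + \frac{p}{9}$)
$\left(u{\left(y{\left(1 \right)} \right)} + 130\right)^{2} = \left(\left(\frac{5}{9} + \frac{1}{9} \cdot 1\right) + 130\right)^{2} = \left(\left(\frac{5}{9} + \frac{1}{9}\right) + 130\right)^{2} = \left(\frac{2}{3} + 130\right)^{2} = \left(\frac{392}{3}\right)^{2} = \frac{153664}{9}$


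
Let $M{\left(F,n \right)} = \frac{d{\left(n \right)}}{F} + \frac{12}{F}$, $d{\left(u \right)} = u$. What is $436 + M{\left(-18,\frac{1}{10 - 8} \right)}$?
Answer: $\frac{15671}{36} \approx 435.31$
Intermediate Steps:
$M{\left(F,n \right)} = \frac{12}{F} + \frac{n}{F}$ ($M{\left(F,n \right)} = \frac{n}{F} + \frac{12}{F} = \frac{12}{F} + \frac{n}{F}$)
$436 + M{\left(-18,\frac{1}{10 - 8} \right)} = 436 + \frac{12 + \frac{1}{10 - 8}}{-18} = 436 - \frac{12 + \frac{1}{2}}{18} = 436 - \frac{25}{36} = \frac{15671}{36}$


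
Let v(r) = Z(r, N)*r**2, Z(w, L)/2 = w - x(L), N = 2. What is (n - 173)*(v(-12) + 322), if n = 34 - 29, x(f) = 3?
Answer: 671664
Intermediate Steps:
Z(w, L) = -6 + 2*w (Z(w, L) = 2*(w - 1*3) = 2*(w - 3) = 2*(-3 + w) = -6 + 2*w)
n = 5
v(r) = r**2*(-6 + 2*r) (v(r) = (-6 + 2*r)*r**2 = r**2*(-6 + 2*r))
(n - 173)*(v(-12) + 322) = (5 - 173)*(2*(-12)**2*(-3 - 12) + 322) = -168*(2*144*(-15) + 322) = -168*(-4320 + 322) = -168*(-3998) = 671664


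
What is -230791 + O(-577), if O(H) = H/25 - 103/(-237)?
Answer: -1367570849/5925 ≈ -2.3081e+5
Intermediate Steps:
O(H) = 103/237 + H/25 (O(H) = H*(1/25) - 103*(-1/237) = H/25 + 103/237 = 103/237 + H/25)
-230791 + O(-577) = -230791 + (103/237 + (1/25)*(-577)) = -230791 + (103/237 - 577/25) = -230791 - 134174/5925 = -1367570849/5925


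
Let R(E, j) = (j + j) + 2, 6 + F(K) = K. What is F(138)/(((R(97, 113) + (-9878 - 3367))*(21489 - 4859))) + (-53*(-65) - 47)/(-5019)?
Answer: -122595821848/181079421915 ≈ -0.67703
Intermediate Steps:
F(K) = -6 + K
R(E, j) = 2 + 2*j (R(E, j) = 2*j + 2 = 2 + 2*j)
F(138)/(((R(97, 113) + (-9878 - 3367))*(21489 - 4859))) + (-53*(-65) - 47)/(-5019) = (-6 + 138)/((((2 + 2*113) + (-9878 - 3367))*(21489 - 4859))) + (-53*(-65) - 47)/(-5019) = 132/((((2 + 226) - 13245)*16630)) + (3445 - 47)*(-1/5019) = 132/(((228 - 13245)*16630)) + 3398*(-1/5019) = 132/((-13017*16630)) - 3398/5019 = 132/(-216472710) - 3398/5019 = 132*(-1/216472710) - 3398/5019 = -22/36078785 - 3398/5019 = -122595821848/181079421915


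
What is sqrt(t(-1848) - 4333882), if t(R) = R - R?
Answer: I*sqrt(4333882) ≈ 2081.8*I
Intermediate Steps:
t(R) = 0
sqrt(t(-1848) - 4333882) = sqrt(0 - 4333882) = sqrt(-4333882) = I*sqrt(4333882)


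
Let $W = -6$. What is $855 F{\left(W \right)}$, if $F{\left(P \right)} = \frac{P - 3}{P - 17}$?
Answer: $\frac{7695}{23} \approx 334.57$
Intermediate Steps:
$F{\left(P \right)} = \frac{-3 + P}{-17 + P}$
$855 F{\left(W \right)} = 855 \frac{-3 - 6}{-17 - 6} = 855 \frac{1}{-23} \left(-9\right) = 855 \left(\left(- \frac{1}{23}\right) \left(-9\right)\right) = 855 \cdot \frac{9}{23} = \frac{7695}{23}$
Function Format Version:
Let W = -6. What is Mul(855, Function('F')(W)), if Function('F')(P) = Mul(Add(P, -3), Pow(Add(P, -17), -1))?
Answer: Rational(7695, 23) ≈ 334.57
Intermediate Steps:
Function('F')(P) = Mul(Pow(Add(-17, P), -1), Add(-3, P)) (Function('F')(P) = Mul(Add(-3, P), Pow(Add(-17, P), -1)) = Mul(Pow(Add(-17, P), -1), Add(-3, P)))
Mul(855, Function('F')(W)) = Mul(855, Mul(Pow(Add(-17, -6), -1), Add(-3, -6))) = Mul(855, Mul(Pow(-23, -1), -9)) = Mul(855, Mul(Rational(-1, 23), -9)) = Mul(855, Rational(9, 23)) = Rational(7695, 23)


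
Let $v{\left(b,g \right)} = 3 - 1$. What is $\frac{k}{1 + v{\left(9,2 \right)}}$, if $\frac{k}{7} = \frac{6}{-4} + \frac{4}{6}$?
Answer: $- \frac{35}{18} \approx -1.9444$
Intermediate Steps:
$v{\left(b,g \right)} = 2$
$k = - \frac{35}{6}$ ($k = 7 \left(\frac{6}{-4} + \frac{4}{6}\right) = 7 \left(6 \left(- \frac{1}{4}\right) + 4 \cdot \frac{1}{6}\right) = 7 \left(- \frac{3}{2} + \frac{2}{3}\right) = 7 \left(- \frac{5}{6}\right) = - \frac{35}{6} \approx -5.8333$)
$\frac{k}{1 + v{\left(9,2 \right)}} = \frac{1}{1 + 2} \left(- \frac{35}{6}\right) = \frac{1}{3} \left(- \frac{35}{6}\right) = - \frac{35}{18}$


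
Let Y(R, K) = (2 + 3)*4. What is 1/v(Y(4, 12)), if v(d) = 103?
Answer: 1/103 ≈ 0.0097087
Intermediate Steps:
Y(R, K) = 20 (Y(R, K) = 5*4 = 20)
1/v(Y(4, 12)) = 1/103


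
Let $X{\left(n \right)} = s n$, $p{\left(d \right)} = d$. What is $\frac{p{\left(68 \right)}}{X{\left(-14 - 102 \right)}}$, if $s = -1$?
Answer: $\frac{17}{29} \approx 0.58621$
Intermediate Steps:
$X{\left(n \right)} = - n$
$\frac{p{\left(68 \right)}}{X{\left(-14 - 102 \right)}} = \frac{68}{\left(-1\right) \left(-14 - 102\right)} = \frac{68}{\left(-1\right) \left(-116\right)} = \frac{68}{116} = 68 \cdot \frac{1}{116} = \frac{17}{29}$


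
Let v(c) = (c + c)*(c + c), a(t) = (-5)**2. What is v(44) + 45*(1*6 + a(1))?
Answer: 9139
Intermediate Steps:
a(t) = 25
v(c) = 4*c**2 (v(c) = (2*c)*(2*c) = 4*c**2)
v(44) + 45*(1*6 + a(1)) = 4*44**2 + 45*(1*6 + 25) = 4*1936 + 45*(6 + 25) = 7744 + 45*31 = 7744 + 1395 = 9139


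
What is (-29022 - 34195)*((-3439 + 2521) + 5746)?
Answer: -305211676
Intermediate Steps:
(-29022 - 34195)*((-3439 + 2521) + 5746) = -63217*(-918 + 5746) = -63217*4828 = -305211676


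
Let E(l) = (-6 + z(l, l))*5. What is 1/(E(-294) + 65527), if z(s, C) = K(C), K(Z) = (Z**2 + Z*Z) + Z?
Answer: 1/928387 ≈ 1.0771e-6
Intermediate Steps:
K(Z) = Z + 2*Z**2 (K(Z) = (Z**2 + Z**2) + Z = 2*Z**2 + Z = Z + 2*Z**2)
z(s, C) = C*(1 + 2*C)
E(l) = -30 + 5*l*(1 + 2*l) (E(l) = (-6 + l*(1 + 2*l))*5 = -30 + 5*l*(1 + 2*l))
1/(E(-294) + 65527) = 1/((-30 + 5*(-294)*(1 + 2*(-294))) + 65527) = 1/((-30 + 5*(-294)*(1 - 588)) + 65527) = 1/((-30 + 5*(-294)*(-587)) + 65527) = 1/((-30 + 862890) + 65527) = 1/(862860 + 65527) = 1/928387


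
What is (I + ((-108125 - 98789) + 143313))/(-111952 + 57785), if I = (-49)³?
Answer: 181250/54167 ≈ 3.3461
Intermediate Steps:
I = -117649
(I + ((-108125 - 98789) + 143313))/(-111952 + 57785) = (-117649 + ((-108125 - 98789) + 143313))/(-111952 + 57785) = (-117649 + (-206914 + 143313))/(-54167) = (-117649 - 63601)*(-1/54167) = -181250*(-1/54167) = 181250/54167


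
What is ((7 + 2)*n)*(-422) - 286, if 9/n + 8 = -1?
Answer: 3512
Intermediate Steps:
n = -1 (n = 9/(-8 - 1) = 9/(-9) = 9*(-1/9) = -1)
((7 + 2)*n)*(-422) - 286 = ((7 + 2)*(-1))*(-422) - 286 = (9*(-1))*(-422) - 286 = -9*(-422) - 286 = 3798 - 286 = 3512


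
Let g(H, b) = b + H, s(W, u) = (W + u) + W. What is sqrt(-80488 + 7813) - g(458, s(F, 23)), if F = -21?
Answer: -439 + 15*I*sqrt(323) ≈ -439.0 + 269.58*I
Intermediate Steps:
s(W, u) = u + 2*W
g(H, b) = H + b
sqrt(-80488 + 7813) - g(458, s(F, 23)) = sqrt(-80488 + 7813) - (458 + (23 + 2*(-21))) = sqrt(-72675) - (458 + (23 - 42)) = 15*I*sqrt(323) - (458 - 19) = 15*I*sqrt(323) - 1*439 = 15*I*sqrt(323) - 439 = -439 + 15*I*sqrt(323)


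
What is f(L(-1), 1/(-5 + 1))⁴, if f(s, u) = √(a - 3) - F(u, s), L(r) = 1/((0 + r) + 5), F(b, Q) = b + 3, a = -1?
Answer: (11 - 8*I)⁴/256 ≈ -108.31 - 78.375*I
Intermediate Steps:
F(b, Q) = 3 + b
L(r) = 1/(5 + r) (L(r) = 1/(r + 5) = 1/(5 + r))
f(s, u) = -3 - u + 2*I (f(s, u) = √(-1 - 3) - (3 + u) = √(-4) + (-3 - u) = 2*I + (-3 - u) = -3 - u + 2*I)
f(L(-1), 1/(-5 + 1))⁴ = (-3 - 1/(-5 + 1) + 2*I)⁴ = (-3 - 1/(-4) + 2*I)⁴ = (-3 - 1*(-¼) + 2*I)⁴ = (-3 + ¼ + 2*I)⁴ = (-11/4 + 2*I)⁴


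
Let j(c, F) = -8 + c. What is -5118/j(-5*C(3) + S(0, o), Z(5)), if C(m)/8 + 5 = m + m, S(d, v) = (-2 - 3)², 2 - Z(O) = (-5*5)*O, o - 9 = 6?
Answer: 5118/23 ≈ 222.52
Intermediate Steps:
o = 15 (o = 9 + 6 = 15)
Z(O) = 2 + 25*O (Z(O) = 2 - (-5*5)*O = 2 - (-25)*O = 2 + 25*O)
S(d, v) = 25 (S(d, v) = (-5)² = 25)
C(m) = -40 + 16*m (C(m) = -40 + 8*(m + m) = -40 + 8*(2*m) = -40 + 16*m)
-5118/j(-5*C(3) + S(0, o), Z(5)) = -5118/(-8 + (-5*(-40 + 16*3) + 25)) = -5118/(-8 + (-5*(-40 + 48) + 25)) = -5118/(-8 + (-5*8 + 25)) = -5118/(-8 + (-40 + 25)) = -5118/(-8 - 15) = -5118/(-23) = -5118*(-1/23) = 5118/23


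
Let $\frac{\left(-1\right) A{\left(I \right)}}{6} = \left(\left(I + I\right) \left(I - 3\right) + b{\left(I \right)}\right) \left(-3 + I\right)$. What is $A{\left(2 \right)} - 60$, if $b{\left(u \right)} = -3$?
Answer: $-102$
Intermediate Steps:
$A{\left(I \right)} = - 6 \left(-3 + I\right) \left(-3 + 2 I \left(-3 + I\right)\right)$ ($A{\left(I \right)} = - 6 \left(\left(I + I\right) \left(I - 3\right) - 3\right) \left(-3 + I\right) = - 6 \left(2 I \left(-3 + I\right) - 3\right) \left(-3 + I\right) = - 6 \left(-3 + 2 I \left(-3 + I\right)\right) \left(-3 + I\right) = - 6 \left(-3 + I\right) \left(-3 + 2 I \left(-3 + I\right)\right)$)
$A{\left(2 \right)} - 60 = \left(-54 - 180 - 12 \cdot 2^{3} + 72 \cdot 2^{2}\right) - 60 = \left(-54 - 180 - 96 + 72 \cdot 4\right) - 60 = \left(-54 - 180 - 96 + 288\right) - 60 = -42 - 60 = -102$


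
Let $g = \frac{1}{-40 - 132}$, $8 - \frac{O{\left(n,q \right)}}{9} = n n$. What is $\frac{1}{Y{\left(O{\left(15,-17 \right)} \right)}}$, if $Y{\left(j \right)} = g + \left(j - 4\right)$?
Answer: $- \frac{172}{336605} \approx -0.00051099$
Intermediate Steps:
$O{\left(n,q \right)} = 72 - 9 n^{2}$ ($O{\left(n,q \right)} = 72 - 9 n n = 72 - 9 n^{2}$)
$g = - \frac{1}{172}$ ($g = \frac{1}{-172} = - \frac{1}{172} \approx -0.005814$)
$Y{\left(j \right)} = - \frac{689}{172} + j$ ($Y{\left(j \right)} = - \frac{1}{172} + \left(j - 4\right) = - \frac{1}{172} + \left(-4 + j\right) = - \frac{689}{172} + j$)
$\frac{1}{Y{\left(O{\left(15,-17 \right)} \right)}} = \frac{1}{- \frac{689}{172} + \left(72 - 9 \cdot 15^{2}\right)} = \frac{1}{- \frac{689}{172} + \left(72 - 2025\right)} = \frac{1}{- \frac{689}{172} - 1953} = \frac{1}{- \frac{336605}{172}} = - \frac{172}{336605}$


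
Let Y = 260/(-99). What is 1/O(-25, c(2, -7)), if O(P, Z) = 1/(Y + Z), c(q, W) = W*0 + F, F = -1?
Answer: -359/99 ≈ -3.6263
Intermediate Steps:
c(q, W) = -1 (c(q, W) = W*0 - 1 = 0 - 1 = -1)
Y = -260/99 (Y = 260*(-1/99) = -260/99 ≈ -2.6263)
O(P, Z) = 1/(-260/99 + Z)
1/O(-25, c(2, -7)) = 1/(99/(-260 + 99*(-1))) = 1/(99/(-260 - 99)) = 1/(99/(-359)) = 1/(99*(-1/359)) = 1/(-99/359) = -359/99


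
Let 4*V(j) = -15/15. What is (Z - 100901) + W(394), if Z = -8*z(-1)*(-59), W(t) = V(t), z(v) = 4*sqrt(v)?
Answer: -403605/4 + 1888*I ≈ -1.009e+5 + 1888.0*I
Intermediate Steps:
V(j) = -1/4 (V(j) = (-15/15)/4 = (-15*1/15)/4 = (1/4)*(-1) = -1/4)
W(t) = -1/4
Z = 1888*I (Z = -32*sqrt(-1)*(-59) = -32*I*(-59) = 1888*I ≈ 1888.0*I)
(Z - 100901) + W(394) = (1888*I - 100901) - 1/4 = (-100901 + 1888*I) - 1/4 = -403605/4 + 1888*I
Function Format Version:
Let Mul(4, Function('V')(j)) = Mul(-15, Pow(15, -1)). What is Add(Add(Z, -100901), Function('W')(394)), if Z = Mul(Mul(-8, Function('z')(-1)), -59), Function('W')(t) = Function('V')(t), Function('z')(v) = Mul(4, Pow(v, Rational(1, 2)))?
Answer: Add(Rational(-403605, 4), Mul(1888, I)) ≈ Add(-1.0090e+5, Mul(1888.0, I))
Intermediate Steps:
Function('V')(j) = Rational(-1, 4) (Function('V')(j) = Mul(Rational(1, 4), Mul(-15, Pow(15, -1))) = Mul(Rational(1, 4), Mul(-15, Rational(1, 15))) = Mul(Rational(1, 4), -1) = Rational(-1, 4))
Function('W')(t) = Rational(-1, 4)
Z = Mul(1888, I) (Z = Mul(Mul(-8, Mul(4, Pow(-1, Rational(1, 2)))), -59) = Mul(Mul(-8, Mul(4, I)), -59) = Mul(Mul(-32, I), -59) = Mul(1888, I) ≈ Mul(1888.0, I))
Add(Add(Z, -100901), Function('W')(394)) = Add(Add(Mul(1888, I), -100901), Rational(-1, 4)) = Add(Add(-100901, Mul(1888, I)), Rational(-1, 4)) = Add(Rational(-403605, 4), Mul(1888, I))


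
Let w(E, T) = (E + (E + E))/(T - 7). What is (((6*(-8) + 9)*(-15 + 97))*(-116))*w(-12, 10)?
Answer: -4451616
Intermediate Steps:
w(E, T) = 3*E/(-7 + T) (w(E, T) = (E + 2*E)/(-7 + T) = (3*E)/(-7 + T) = 3*E/(-7 + T))
(((6*(-8) + 9)*(-15 + 97))*(-116))*w(-12, 10) = (((6*(-8) + 9)*(-15 + 97))*(-116))*(3*(-12)/(-7 + 10)) = (((-48 + 9)*82)*(-116))*(3*(-12)/3) = (-39*82*(-116))*(3*(-12)*(⅓)) = -3198*(-116)*(-12) = 370968*(-12) = -4451616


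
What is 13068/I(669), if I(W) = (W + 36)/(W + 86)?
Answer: 657756/47 ≈ 13995.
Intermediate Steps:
I(W) = (36 + W)/(86 + W)
13068/I(669) = 13068/(((36 + 669)/(86 + 669))) = 13068/((705/755)) = 13068/(((1/755)*705)) = 13068/(141/151) = 13068*(151/141) = 657756/47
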